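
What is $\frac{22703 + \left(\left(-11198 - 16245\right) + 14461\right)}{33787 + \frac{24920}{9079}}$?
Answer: $\frac{12608137}{43825299} \approx 0.28769$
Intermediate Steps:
$\frac{22703 + \left(\left(-11198 - 16245\right) + 14461\right)}{33787 + \frac{24920}{9079}} = \frac{22703 + \left(-27443 + 14461\right)}{33787 + 24920 \cdot \frac{1}{9079}} = \frac{22703 - 12982}{33787 + \frac{3560}{1297}} = \frac{9721}{\frac{43825299}{1297}} = 9721 \cdot \frac{1297}{43825299} = \frac{12608137}{43825299}$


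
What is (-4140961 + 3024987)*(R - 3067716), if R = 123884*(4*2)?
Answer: 2317480711256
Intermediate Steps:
R = 991072 (R = 123884*8 = 991072)
(-4140961 + 3024987)*(R - 3067716) = (-4140961 + 3024987)*(991072 - 3067716) = -1115974*(-2076644) = 2317480711256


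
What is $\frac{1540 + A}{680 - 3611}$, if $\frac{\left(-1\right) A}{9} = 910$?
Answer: $\frac{6650}{2931} \approx 2.2688$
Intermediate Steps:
$A = -8190$ ($A = \left(-9\right) 910 = -8190$)
$\frac{1540 + A}{680 - 3611} = \frac{1540 - 8190}{680 - 3611} = - \frac{6650}{-2931} = \left(-6650\right) \left(- \frac{1}{2931}\right) = \frac{6650}{2931}$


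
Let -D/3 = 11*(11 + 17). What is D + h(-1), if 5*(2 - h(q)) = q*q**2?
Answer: -4609/5 ≈ -921.80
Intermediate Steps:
h(q) = 2 - q**3/5 (h(q) = 2 - q*q**2/5 = 2 - q**3/5)
D = -924 (D = -33*(11 + 17) = -33*28 = -3*308 = -924)
D + h(-1) = -924 + (2 - 1/5*(-1)**3) = -924 + (2 - 1/5*(-1)) = -924 + (2 + 1/5) = -924 + 11/5 = -4609/5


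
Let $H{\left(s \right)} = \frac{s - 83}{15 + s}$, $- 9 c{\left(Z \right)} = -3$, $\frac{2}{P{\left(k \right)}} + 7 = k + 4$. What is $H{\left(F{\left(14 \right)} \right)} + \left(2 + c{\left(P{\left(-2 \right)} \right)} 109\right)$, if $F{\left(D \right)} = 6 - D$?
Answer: $\frac{76}{3} \approx 25.333$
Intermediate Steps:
$P{\left(k \right)} = \frac{2}{-3 + k}$ ($P{\left(k \right)} = \frac{2}{-7 + \left(k + 4\right)} = \frac{2}{-7 + \left(4 + k\right)} = \frac{2}{-3 + k}$)
$c{\left(Z \right)} = \frac{1}{3}$ ($c{\left(Z \right)} = \left(- \frac{1}{9}\right) \left(-3\right) = \frac{1}{3}$)
$H{\left(s \right)} = \frac{-83 + s}{15 + s}$
$H{\left(F{\left(14 \right)} \right)} + \left(2 + c{\left(P{\left(-2 \right)} \right)} 109\right) = \frac{-83 + \left(6 - 14\right)}{15 + \left(6 - 14\right)} + \left(2 + \frac{1}{3} \cdot 109\right) = \frac{-83 + \left(6 - 14\right)}{15 + \left(6 - 14\right)} + \left(2 + \frac{109}{3}\right) = \frac{-83 - 8}{15 - 8} + \frac{115}{3} = \frac{1}{7} \left(-91\right) + \frac{115}{3} = -13 + \frac{115}{3} = \frac{76}{3}$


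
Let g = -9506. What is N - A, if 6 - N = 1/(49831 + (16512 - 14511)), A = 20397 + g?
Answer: -564191321/51832 ≈ -10885.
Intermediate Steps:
A = 10891 (A = 20397 - 9506 = 10891)
N = 310991/51832 (N = 6 - 1/(49831 + (16512 - 14511)) = 6 - 1/(49831 + 2001) = 6 - 1/51832 = 310991/51832 ≈ 6.0000)
N - A = 310991/51832 - 1*10891 = 310991/51832 - 10891 = -564191321/51832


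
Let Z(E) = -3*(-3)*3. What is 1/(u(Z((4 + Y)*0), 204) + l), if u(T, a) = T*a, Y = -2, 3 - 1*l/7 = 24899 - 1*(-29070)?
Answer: -1/372254 ≈ -2.6863e-6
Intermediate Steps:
l = -377762 (l = 21 - 7*(24899 - 1*(-29070)) = 21 - 7*(24899 + 29070) = 21 - 7*53969 = 21 - 377783 = -377762)
Z(E) = 27 (Z(E) = 9*3 = 27)
1/(u(Z((4 + Y)*0), 204) + l) = 1/(27*204 - 377762) = 1/(5508 - 377762) = 1/(-372254) = -1/372254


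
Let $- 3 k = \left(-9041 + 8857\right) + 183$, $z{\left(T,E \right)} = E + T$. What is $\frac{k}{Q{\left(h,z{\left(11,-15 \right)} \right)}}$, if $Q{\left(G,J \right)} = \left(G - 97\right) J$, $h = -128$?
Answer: $\frac{1}{2700} \approx 0.00037037$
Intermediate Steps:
$k = \frac{1}{3}$ ($k = - \frac{\left(-9041 + 8857\right) + 183}{3} = - \frac{-184 + 183}{3} = \left(- \frac{1}{3}\right) \left(-1\right) = \frac{1}{3} \approx 0.33333$)
$Q{\left(G,J \right)} = J \left(-97 + G\right)$ ($Q{\left(G,J \right)} = \left(G - 97\right) J = \left(-97 + G\right) J = J \left(-97 + G\right)$)
$\frac{k}{Q{\left(h,z{\left(11,-15 \right)} \right)}} = \frac{1}{3 \left(-15 + 11\right) \left(-97 - 128\right)} = \frac{1}{3 \left(\left(-4\right) \left(-225\right)\right)} = \frac{1}{3 \cdot 900} = \frac{1}{3} \cdot \frac{1}{900} = \frac{1}{2700}$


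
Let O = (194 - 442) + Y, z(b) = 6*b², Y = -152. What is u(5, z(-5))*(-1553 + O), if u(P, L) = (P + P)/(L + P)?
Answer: -126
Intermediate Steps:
u(P, L) = 2*P/(L + P) (u(P, L) = (2*P)/(L + P) = 2*P/(L + P))
O = -400 (O = (194 - 442) - 152 = -248 - 152 = -400)
u(5, z(-5))*(-1553 + O) = (2*5/(6*(-5)² + 5))*(-1553 - 400) = (2*5/(6*25 + 5))*(-1953) = (2*5/(150 + 5))*(-1953) = (2*5/155)*(-1953) = (2*5*(1/155))*(-1953) = (2/31)*(-1953) = -126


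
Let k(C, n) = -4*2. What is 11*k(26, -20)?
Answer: -88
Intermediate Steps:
k(C, n) = -8
11*k(26, -20) = 11*(-8) = -88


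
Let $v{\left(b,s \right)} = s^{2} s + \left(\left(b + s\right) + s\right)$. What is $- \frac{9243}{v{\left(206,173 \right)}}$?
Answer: $- \frac{9243}{5178269} \approx -0.001785$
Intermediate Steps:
$v{\left(b,s \right)} = b + s^{3} + 2 s$ ($v{\left(b,s \right)} = s^{3} + \left(b + 2 s\right) = b + s^{3} + 2 s$)
$- \frac{9243}{v{\left(206,173 \right)}} = - \frac{9243}{206 + 173^{3} + 2 \cdot 173} = - \frac{9243}{206 + 5177717 + 346} = - \frac{9243}{5178269}$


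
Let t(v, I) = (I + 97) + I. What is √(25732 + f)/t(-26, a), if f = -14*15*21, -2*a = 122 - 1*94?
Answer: √21322/69 ≈ 2.1162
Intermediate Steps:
a = -14 (a = -(122 - 1*94)/2 = -(122 - 94)/2 = -½*28 = -14)
t(v, I) = 97 + 2*I (t(v, I) = (97 + I) + I = 97 + 2*I)
f = -4410 (f = -210*21 = -4410)
√(25732 + f)/t(-26, a) = √(25732 - 4410)/(97 + 2*(-14)) = √21322/(97 - 28) = √21322/69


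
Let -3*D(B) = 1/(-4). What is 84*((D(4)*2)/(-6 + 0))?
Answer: -7/3 ≈ -2.3333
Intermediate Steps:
D(B) = 1/12 (D(B) = -⅓/(-4) = -⅓*(-¼) = 1/12)
84*((D(4)*2)/(-6 + 0)) = 84*(((1/12)*2)/(-6 + 0)) = 84*((⅙)/(-6)) = 84*(-⅙*⅙) = 84*(-1/36) = -7/3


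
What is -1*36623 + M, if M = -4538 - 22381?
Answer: -63542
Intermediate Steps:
M = -26919
-1*36623 + M = -1*36623 - 26919 = -36623 - 26919 = -63542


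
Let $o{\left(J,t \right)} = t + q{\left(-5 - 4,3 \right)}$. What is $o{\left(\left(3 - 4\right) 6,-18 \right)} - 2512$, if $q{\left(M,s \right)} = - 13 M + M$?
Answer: $-2422$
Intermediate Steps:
$q{\left(M,s \right)} = - 12 M$
$o{\left(J,t \right)} = 108 + t$ ($o{\left(J,t \right)} = t - 12 \left(-5 - 4\right) = t - -108 = t + 108 = 108 + t$)
$o{\left(\left(3 - 4\right) 6,-18 \right)} - 2512 = \left(108 - 18\right) - 2512 = 90 - 2512 = -2422$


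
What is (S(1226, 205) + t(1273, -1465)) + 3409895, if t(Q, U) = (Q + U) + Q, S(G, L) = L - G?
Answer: 3409955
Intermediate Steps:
t(Q, U) = U + 2*Q
(S(1226, 205) + t(1273, -1465)) + 3409895 = ((205 - 1*1226) + (-1465 + 2*1273)) + 3409895 = ((205 - 1226) + (-1465 + 2546)) + 3409895 = (-1021 + 1081) + 3409895 = 60 + 3409895 = 3409955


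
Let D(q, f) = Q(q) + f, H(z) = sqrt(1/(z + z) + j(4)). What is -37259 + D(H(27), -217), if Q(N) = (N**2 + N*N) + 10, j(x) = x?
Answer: -1011365/27 ≈ -37458.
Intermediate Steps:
H(z) = sqrt(4 + 1/(2*z)) (H(z) = sqrt(1/(z + z) + 4) = sqrt(1/(2*z) + 4) = sqrt(4 + 1/(2*z)))
Q(N) = 10 + 2*N**2 (Q(N) = (N**2 + N**2) + 10 = 2*N**2 + 10 = 10 + 2*N**2)
D(q, f) = 10 + f + 2*q**2 (D(q, f) = (10 + 2*q**2) + f = 10 + f + 2*q**2)
-37259 + D(H(27), -217) = -37259 + (10 - 217 + 2*(sqrt(16 + 2/27)/2)**2) = -37259 + (10 - 217 + 2*(sqrt(434/27)/2)**2) = -37259 + (10 - 217 + 2*((sqrt(1302)/9)/2)**2) = -37259 + (10 - 217 + 2*(sqrt(1302)/18)**2) = -37259 + (10 - 217 + 2*(217/54)) = -37259 + (10 - 217 + 217/27) = -37259 - 5372/27 = -1011365/27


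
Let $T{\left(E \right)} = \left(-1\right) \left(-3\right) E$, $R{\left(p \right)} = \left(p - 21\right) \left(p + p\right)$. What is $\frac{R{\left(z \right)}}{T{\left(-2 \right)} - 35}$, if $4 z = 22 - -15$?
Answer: $\frac{1739}{328} \approx 5.3018$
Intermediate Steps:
$z = \frac{37}{4}$ ($z = \frac{22 - -15}{4} = \frac{22 + 15}{4} = \frac{1}{4} \cdot 37 = \frac{37}{4} \approx 9.25$)
$R{\left(p \right)} = 2 p \left(-21 + p\right)$ ($R{\left(p \right)} = \left(-21 + p\right) 2 p = 2 p \left(-21 + p\right)$)
$T{\left(E \right)} = 3 E$
$\frac{R{\left(z \right)}}{T{\left(-2 \right)} - 35} = \frac{2 \cdot \frac{37}{4} \left(-21 + \frac{37}{4}\right)}{3 \left(-2\right) - 35} = \frac{2 \cdot \frac{37}{4} \left(- \frac{47}{4}\right)}{-6 - 35} = \frac{1}{-41} \left(- \frac{1739}{8}\right) = \left(- \frac{1}{41}\right) \left(- \frac{1739}{8}\right) = \frac{1739}{328}$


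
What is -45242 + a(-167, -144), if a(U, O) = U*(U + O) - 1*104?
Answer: 6591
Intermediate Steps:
a(U, O) = -104 + U*(O + U) (a(U, O) = U*(O + U) - 104 = -104 + U*(O + U))
-45242 + a(-167, -144) = -45242 + (-104 + (-167)² - 144*(-167)) = -45242 + (-104 + 27889 + 24048) = -45242 + 51833 = 6591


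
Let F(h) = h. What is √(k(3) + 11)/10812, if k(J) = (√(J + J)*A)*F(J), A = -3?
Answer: √(11 - 9*√6)/10812 ≈ 0.00030739*I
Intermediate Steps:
k(J) = -3*√2*J^(3/2) (k(J) = (√(J + J)*(-3))*J = (√(2*J)*(-3))*J = ((√2*√J)*(-3))*J = (-3*√2*√J)*J = -3*√2*J^(3/2))
√(k(3) + 11)/10812 = √(-3*√2*3^(3/2) + 11)/10812 = √(-3*√2*3*√3 + 11)/10812 = √(-9*√6 + 11)/10812 = √(11 - 9*√6)/10812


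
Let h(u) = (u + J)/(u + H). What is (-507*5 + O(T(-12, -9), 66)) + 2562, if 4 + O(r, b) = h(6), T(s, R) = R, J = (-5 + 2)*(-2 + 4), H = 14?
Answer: 23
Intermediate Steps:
J = -6 (J = -3*2 = -6)
h(u) = (-6 + u)/(14 + u) (h(u) = (u - 6)/(u + 14) = (-6 + u)/(14 + u))
O(r, b) = -4 (O(r, b) = -4 + (-6 + 6)/(14 + 6) = -4 + 0/20 = -4 + (1/20)*0 = -4 + 0 = -4)
(-507*5 + O(T(-12, -9), 66)) + 2562 = (-507*5 - 4) + 2562 = (-2535 - 4) + 2562 = -2539 + 2562 = 23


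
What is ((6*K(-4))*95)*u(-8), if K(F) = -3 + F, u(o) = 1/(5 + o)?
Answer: 1330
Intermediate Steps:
((6*K(-4))*95)*u(-8) = ((6*(-3 - 4))*95)/(5 - 8) = ((6*(-7))*95)/(-3) = -42*95*(-1/3) = -3990*(-1/3) = 1330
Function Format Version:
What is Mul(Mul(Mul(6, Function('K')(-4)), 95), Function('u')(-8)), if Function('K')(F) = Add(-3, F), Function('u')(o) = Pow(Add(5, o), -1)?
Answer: 1330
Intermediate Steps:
Mul(Mul(Mul(6, Function('K')(-4)), 95), Function('u')(-8)) = Mul(Mul(Mul(6, Add(-3, -4)), 95), Pow(Add(5, -8), -1)) = Mul(Mul(Mul(6, -7), 95), Pow(-3, -1)) = Mul(Mul(-42, 95), Rational(-1, 3)) = Mul(-3990, Rational(-1, 3)) = 1330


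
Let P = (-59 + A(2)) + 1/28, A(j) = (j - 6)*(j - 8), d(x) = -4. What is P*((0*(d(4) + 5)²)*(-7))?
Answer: 0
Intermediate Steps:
A(j) = (-8 + j)*(-6 + j) (A(j) = (-6 + j)*(-8 + j) = (-8 + j)*(-6 + j))
P = -979/28 (P = (-59 + (48 + 2² - 14*2)) + 1/28 = (-59 + (48 + 4 - 28)) + 1/28 = (-59 + 24) + 1/28 = -35 + 1/28 = -979/28 ≈ -34.964)
P*((0*(d(4) + 5)²)*(-7)) = -979*0*(-4 + 5)²*(-7)/28 = -979*0*1²*(-7)/28 = -979*0*1*(-7)/28 = -0*(-7) = -979/28*0 = 0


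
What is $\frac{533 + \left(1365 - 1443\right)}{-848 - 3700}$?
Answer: $- \frac{455}{4548} \approx -0.10004$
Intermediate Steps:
$\frac{533 + \left(1365 - 1443\right)}{-848 - 3700} = \frac{533 - 78}{-4548} = 455 \left(- \frac{1}{4548}\right) = - \frac{455}{4548}$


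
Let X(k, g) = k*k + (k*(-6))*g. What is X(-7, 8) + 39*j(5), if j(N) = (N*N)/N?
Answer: 580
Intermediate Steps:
X(k, g) = k**2 - 6*g*k (X(k, g) = k**2 + (-6*k)*g = k**2 - 6*g*k)
j(N) = N (j(N) = N**2/N = N)
X(-7, 8) + 39*j(5) = -7*(-7 - 6*8) + 39*5 = -7*(-7 - 48) + 195 = -7*(-55) + 195 = 385 + 195 = 580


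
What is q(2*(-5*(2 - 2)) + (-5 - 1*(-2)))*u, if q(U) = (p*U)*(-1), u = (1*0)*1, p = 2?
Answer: 0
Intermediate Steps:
u = 0 (u = 0*1 = 0)
q(U) = -2*U (q(U) = (2*U)*(-1) = -2*U)
q(2*(-5*(2 - 2)) + (-5 - 1*(-2)))*u = -2*(2*(-5*(2 - 2)) + (-5 - 1*(-2)))*0 = -2*(2*(-5*0) + (-5 + 2))*0 = -2*(2*0 - 3)*0 = -2*(0 - 3)*0 = -2*(-3)*0 = 6*0 = 0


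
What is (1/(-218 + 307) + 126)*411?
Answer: 4609365/89 ≈ 51791.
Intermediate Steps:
(1/(-218 + 307) + 126)*411 = (1/89 + 126)*411 = (11215/89)*411 = 4609365/89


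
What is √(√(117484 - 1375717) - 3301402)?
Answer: √(-3301402 + I*√1258233) ≈ 0.309 + 1817.0*I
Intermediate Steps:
√(√(117484 - 1375717) - 3301402) = √(√(-1258233) - 3301402) = √(I*√1258233 - 3301402) = √(-3301402 + I*√1258233)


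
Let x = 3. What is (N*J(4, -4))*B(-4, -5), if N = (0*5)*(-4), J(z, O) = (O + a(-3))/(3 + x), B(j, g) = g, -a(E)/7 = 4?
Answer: 0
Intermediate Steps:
a(E) = -28 (a(E) = -7*4 = -28)
J(z, O) = -14/3 + O/6 (J(z, O) = (O - 28)/(3 + 3) = (-28 + O)/6 = (-28 + O)*(⅙) = -14/3 + O/6)
N = 0 (N = 0*(-4) = 0)
(N*J(4, -4))*B(-4, -5) = (0*(-14/3 + (⅙)*(-4)))*(-5) = (0*(-14/3 - ⅔))*(-5) = (0*(-16/3))*(-5) = 0*(-5) = 0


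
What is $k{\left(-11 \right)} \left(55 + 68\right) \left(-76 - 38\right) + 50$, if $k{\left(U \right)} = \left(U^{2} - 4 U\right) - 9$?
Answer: $-2187382$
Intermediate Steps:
$k{\left(U \right)} = -9 + U^{2} - 4 U$
$k{\left(-11 \right)} \left(55 + 68\right) \left(-76 - 38\right) + 50 = \left(-9 + \left(-11\right)^{2} - -44\right) \left(55 + 68\right) \left(-76 - 38\right) + 50 = \left(-9 + 121 + 44\right) 123 \left(-114\right) + 50 = 156 \left(-14022\right) + 50 = -2187432 + 50 = -2187382$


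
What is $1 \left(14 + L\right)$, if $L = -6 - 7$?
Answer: $1$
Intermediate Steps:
$L = -13$
$1 \left(14 + L\right) = 1 \left(14 - 13\right) = 1 \cdot 1 = 1$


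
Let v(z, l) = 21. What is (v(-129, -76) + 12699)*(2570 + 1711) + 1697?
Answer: 54456017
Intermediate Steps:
(v(-129, -76) + 12699)*(2570 + 1711) + 1697 = (21 + 12699)*(2570 + 1711) + 1697 = 12720*4281 + 1697 = 54454320 + 1697 = 54456017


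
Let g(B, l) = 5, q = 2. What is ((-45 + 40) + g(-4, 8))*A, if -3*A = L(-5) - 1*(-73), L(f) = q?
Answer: 0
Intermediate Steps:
L(f) = 2
A = -25 (A = -(2 - 1*(-73))/3 = -(2 + 73)/3 = -1/3*75 = -25)
((-45 + 40) + g(-4, 8))*A = ((-45 + 40) + 5)*(-25) = (-5 + 5)*(-25) = 0*(-25) = 0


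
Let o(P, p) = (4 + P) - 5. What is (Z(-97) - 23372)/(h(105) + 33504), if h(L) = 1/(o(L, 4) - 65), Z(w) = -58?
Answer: -83070/118787 ≈ -0.69932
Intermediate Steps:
o(P, p) = -1 + P
h(L) = 1/(-66 + L) (h(L) = 1/((-1 + L) - 65) = 1/(-66 + L))
(Z(-97) - 23372)/(h(105) + 33504) = (-58 - 23372)/(1/(-66 + 105) + 33504) = -23430/(1/39 + 33504) = -23430/1306657/39 = -23430*39/1306657 = -83070/118787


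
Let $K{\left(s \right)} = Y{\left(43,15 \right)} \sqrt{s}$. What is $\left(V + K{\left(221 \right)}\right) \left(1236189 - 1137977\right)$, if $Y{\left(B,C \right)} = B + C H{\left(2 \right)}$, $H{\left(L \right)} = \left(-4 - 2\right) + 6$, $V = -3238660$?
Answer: $-318075275920 + 4223116 \sqrt{221} \approx -3.1801 \cdot 10^{11}$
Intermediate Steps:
$H{\left(L \right)} = 0$ ($H{\left(L \right)} = -6 + 6 = 0$)
$Y{\left(B,C \right)} = B$ ($Y{\left(B,C \right)} = B + C 0 = B + 0 = B$)
$K{\left(s \right)} = 43 \sqrt{s}$
$\left(V + K{\left(221 \right)}\right) \left(1236189 - 1137977\right) = \left(-3238660 + 43 \sqrt{221}\right) \left(1236189 - 1137977\right) = \left(-3238660 + 43 \sqrt{221}\right) 98212 = -318075275920 + 4223116 \sqrt{221}$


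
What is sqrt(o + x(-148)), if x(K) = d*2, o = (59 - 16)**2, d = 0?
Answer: 43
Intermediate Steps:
o = 1849 (o = 43**2 = 1849)
x(K) = 0 (x(K) = 0*2 = 0)
sqrt(o + x(-148)) = sqrt(1849 + 0) = sqrt(1849) = 43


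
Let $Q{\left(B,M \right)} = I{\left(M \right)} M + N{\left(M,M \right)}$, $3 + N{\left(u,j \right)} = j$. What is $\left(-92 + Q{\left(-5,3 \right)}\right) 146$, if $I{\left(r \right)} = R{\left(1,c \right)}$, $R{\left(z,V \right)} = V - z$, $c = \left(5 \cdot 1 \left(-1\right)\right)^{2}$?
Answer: $-2920$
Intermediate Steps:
$N{\left(u,j \right)} = -3 + j$
$c = 25$ ($c = \left(5 \left(-1\right)\right)^{2} = \left(-5\right)^{2} = 25$)
$I{\left(r \right)} = 24$ ($I{\left(r \right)} = 25 - 1 = 24$)
$Q{\left(B,M \right)} = -3 + 25 M$ ($Q{\left(B,M \right)} = 24 M + \left(-3 + M\right) = -3 + 25 M$)
$\left(-92 + Q{\left(-5,3 \right)}\right) 146 = \left(-92 + \left(-3 + 25 \cdot 3\right)\right) 146 = \left(-92 + \left(-3 + 75\right)\right) 146 = \left(-92 + 72\right) 146 = \left(-20\right) 146 = -2920$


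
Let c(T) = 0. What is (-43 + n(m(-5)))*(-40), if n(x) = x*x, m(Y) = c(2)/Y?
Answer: 1720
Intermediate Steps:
m(Y) = 0 (m(Y) = 0/Y = 0)
n(x) = x²
(-43 + n(m(-5)))*(-40) = (-43 + 0²)*(-40) = (-43 + 0)*(-40) = -43*(-40) = 1720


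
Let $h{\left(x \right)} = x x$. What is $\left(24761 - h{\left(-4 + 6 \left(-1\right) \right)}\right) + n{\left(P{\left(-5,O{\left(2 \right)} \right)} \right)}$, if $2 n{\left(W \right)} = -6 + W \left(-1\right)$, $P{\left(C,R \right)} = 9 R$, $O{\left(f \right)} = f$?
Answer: $24649$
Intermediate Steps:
$h{\left(x \right)} = x^{2}$
$n{\left(W \right)} = -3 - \frac{W}{2}$ ($n{\left(W \right)} = \frac{-6 + W \left(-1\right)}{2} = \frac{-6 - W}{2} = -3 - \frac{W}{2}$)
$\left(24761 - h{\left(-4 + 6 \left(-1\right) \right)}\right) + n{\left(P{\left(-5,O{\left(2 \right)} \right)} \right)} = \left(24761 - \left(-4 + 6 \left(-1\right)\right)^{2}\right) - \left(3 + \frac{9 \cdot 2}{2}\right) = \left(24761 - \left(-4 - 6\right)^{2}\right) - 12 = \left(24761 - \left(-10\right)^{2}\right) - 12 = \left(24761 - 100\right) - 12 = 24661 - 12 = 24649$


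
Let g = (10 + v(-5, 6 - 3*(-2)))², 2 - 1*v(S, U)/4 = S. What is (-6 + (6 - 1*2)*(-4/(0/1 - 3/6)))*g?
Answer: 37544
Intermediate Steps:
v(S, U) = 8 - 4*S
g = 1444 (g = (10 + (8 - 4*(-5)))² = (10 + (8 + 20))² = (10 + 28)² = 38² = 1444)
(-6 + (6 - 1*2)*(-4/(0/1 - 3/6)))*g = (-6 + (6 - 1*2)*(-4/(0/1 - 3/6)))*1444 = (-6 + (6 - 2)*(-4/(0*1 - 3*⅙)))*1444 = (-6 + 4*(-4/(0 - ½)))*1444 = (-6 + 4*(-4/(-½)))*1444 = (-6 + 4*(-4*(-2)))*1444 = (-6 + 4*8)*1444 = (-6 + 32)*1444 = 26*1444 = 37544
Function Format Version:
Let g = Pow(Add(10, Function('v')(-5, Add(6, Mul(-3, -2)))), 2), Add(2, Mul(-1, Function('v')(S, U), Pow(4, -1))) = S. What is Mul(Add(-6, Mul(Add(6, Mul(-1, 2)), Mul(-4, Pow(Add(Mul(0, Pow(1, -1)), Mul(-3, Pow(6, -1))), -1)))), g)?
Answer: 37544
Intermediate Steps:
Function('v')(S, U) = Add(8, Mul(-4, S))
g = 1444 (g = Pow(Add(10, Add(8, Mul(-4, -5))), 2) = Pow(Add(10, Add(8, 20)), 2) = Pow(Add(10, 28), 2) = Pow(38, 2) = 1444)
Mul(Add(-6, Mul(Add(6, Mul(-1, 2)), Mul(-4, Pow(Add(Mul(0, Pow(1, -1)), Mul(-3, Pow(6, -1))), -1)))), g) = Mul(Add(-6, Mul(Add(6, Mul(-1, 2)), Mul(-4, Pow(Add(Mul(0, Pow(1, -1)), Mul(-3, Pow(6, -1))), -1)))), 1444) = Mul(Add(-6, Mul(Add(6, -2), Mul(-4, Pow(Add(Mul(0, 1), Mul(-3, Rational(1, 6))), -1)))), 1444) = Mul(Add(-6, Mul(4, Mul(-4, Pow(Add(0, Rational(-1, 2)), -1)))), 1444) = Mul(Add(-6, Mul(4, Mul(-4, Pow(Rational(-1, 2), -1)))), 1444) = Mul(Add(-6, Mul(4, Mul(-4, -2))), 1444) = Mul(Add(-6, Mul(4, 8)), 1444) = Mul(Add(-6, 32), 1444) = Mul(26, 1444) = 37544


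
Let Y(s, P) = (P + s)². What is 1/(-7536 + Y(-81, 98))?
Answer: -1/7247 ≈ -0.00013799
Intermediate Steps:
1/(-7536 + Y(-81, 98)) = 1/(-7536 + (98 - 81)²) = 1/(-7536 + 17²) = 1/(-7536 + 289) = 1/(-7247) = -1/7247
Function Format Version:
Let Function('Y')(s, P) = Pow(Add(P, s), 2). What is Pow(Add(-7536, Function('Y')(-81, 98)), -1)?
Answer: Rational(-1, 7247) ≈ -0.00013799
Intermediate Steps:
Pow(Add(-7536, Function('Y')(-81, 98)), -1) = Pow(Add(-7536, Pow(Add(98, -81), 2)), -1) = Pow(Add(-7536, Pow(17, 2)), -1) = Pow(Add(-7536, 289), -1) = Pow(-7247, -1) = Rational(-1, 7247)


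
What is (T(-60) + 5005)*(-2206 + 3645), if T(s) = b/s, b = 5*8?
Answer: 21603707/3 ≈ 7.2012e+6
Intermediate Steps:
b = 40
T(s) = 40/s
(T(-60) + 5005)*(-2206 + 3645) = (40/(-60) + 5005)*(-2206 + 3645) = (40*(-1/60) + 5005)*1439 = (-⅔ + 5005)*1439 = (15013/3)*1439 = 21603707/3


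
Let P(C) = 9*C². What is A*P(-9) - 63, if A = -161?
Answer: -117432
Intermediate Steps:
A*P(-9) - 63 = -1449*(-9)² - 63 = -1449*81 - 63 = -161*729 - 63 = -117369 - 63 = -117432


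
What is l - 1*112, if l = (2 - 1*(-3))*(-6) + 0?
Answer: -142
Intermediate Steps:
l = -30 (l = (2 + 3)*(-6) + 0 = 5*(-6) + 0 = -30 + 0 = -30)
l - 1*112 = -30 - 1*112 = -30 - 112 = -142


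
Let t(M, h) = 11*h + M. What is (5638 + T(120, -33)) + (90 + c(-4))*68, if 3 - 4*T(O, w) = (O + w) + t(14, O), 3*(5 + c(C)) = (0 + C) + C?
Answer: 65293/6 ≈ 10882.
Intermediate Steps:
t(M, h) = M + 11*h
c(C) = -5 + 2*C/3 (c(C) = -5 + ((0 + C) + C)/3 = -5 + (C + C)/3 = -5 + (2*C)/3 = -5 + 2*C/3)
T(O, w) = -11/4 - 3*O - w/4 (T(O, w) = ¾ - ((O + w) + (14 + 11*O))/4 = ¾ - (14 + w + 12*O)/4 = ¾ + (-7/2 - 3*O - w/4) = -11/4 - 3*O - w/4)
(5638 + T(120, -33)) + (90 + c(-4))*68 = (5638 + (-11/4 - 3*120 - ¼*(-33))) + (90 + (-5 + (⅔)*(-4)))*68 = (5638 + (-11/4 - 360 + 33/4)) + (90 + (-5 - 8/3))*68 = (5638 - 709/2) + (90 - 23/3)*68 = 10567/2 + (247/3)*68 = 10567/2 + 16796/3 = 65293/6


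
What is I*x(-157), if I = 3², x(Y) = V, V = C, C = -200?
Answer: -1800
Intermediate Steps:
V = -200
x(Y) = -200
I = 9
I*x(-157) = 9*(-200) = -1800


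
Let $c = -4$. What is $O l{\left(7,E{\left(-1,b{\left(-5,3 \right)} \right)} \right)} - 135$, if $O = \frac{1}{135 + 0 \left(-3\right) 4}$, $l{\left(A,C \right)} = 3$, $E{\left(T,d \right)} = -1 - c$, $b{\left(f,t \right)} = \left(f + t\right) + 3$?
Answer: $- \frac{6074}{45} \approx -134.98$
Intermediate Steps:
$b{\left(f,t \right)} = 3 + f + t$
$E{\left(T,d \right)} = 3$ ($E{\left(T,d \right)} = -1 - -4 = -1 + 4 = 3$)
$O = \frac{1}{135}$ ($O = \frac{1}{135 + 0 \cdot 4} = \frac{1}{135 + 0} = \frac{1}{135} \approx 0.0074074$)
$O l{\left(7,E{\left(-1,b{\left(-5,3 \right)} \right)} \right)} - 135 = \frac{1}{135} \cdot 3 - 135 = \frac{1}{45} - 135 = - \frac{6074}{45}$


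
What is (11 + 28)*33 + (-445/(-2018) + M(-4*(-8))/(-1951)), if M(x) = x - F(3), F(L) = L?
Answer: 5067880539/3937118 ≈ 1287.2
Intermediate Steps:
M(x) = -3 + x (M(x) = x - 1*3 = x - 3 = -3 + x)
(11 + 28)*33 + (-445/(-2018) + M(-4*(-8))/(-1951)) = (11 + 28)*33 + (-445/(-2018) + (-3 - 4*(-8))/(-1951)) = 39*33 + (-445*(-1/2018) + (-3 + 32)*(-1/1951)) = 1287 + (445/2018 + 29*(-1/1951)) = 1287 + (445/2018 - 29/1951) = 1287 + 809673/3937118 = 5067880539/3937118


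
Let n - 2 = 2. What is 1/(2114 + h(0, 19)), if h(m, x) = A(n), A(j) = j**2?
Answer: 1/2130 ≈ 0.00046948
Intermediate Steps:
n = 4 (n = 2 + 2 = 4)
h(m, x) = 16 (h(m, x) = 4**2 = 16)
1/(2114 + h(0, 19)) = 1/(2114 + 16) = 1/2130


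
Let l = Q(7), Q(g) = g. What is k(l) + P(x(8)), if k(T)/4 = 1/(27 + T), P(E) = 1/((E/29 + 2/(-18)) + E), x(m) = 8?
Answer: 8699/36227 ≈ 0.24012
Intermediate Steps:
P(E) = 1/(-1/9 + 30*E/29) (P(E) = 1/((E*(1/29) + 2*(-1/18)) + E) = 1/((E/29 - 1/9) + E) = 1/((-1/9 + E/29) + E) = 1/(-1/9 + 30*E/29))
l = 7
k(T) = 4/(27 + T)
k(l) + P(x(8)) = 4/(27 + 7) + 261/(-29 + 270*8) = 4/34 + 261/(-29 + 2160) = 4*(1/34) + 261/2131 = 2/17 + 261*(1/2131) = 2/17 + 261/2131 = 8699/36227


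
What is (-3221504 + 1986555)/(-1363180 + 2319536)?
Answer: -1234949/956356 ≈ -1.2913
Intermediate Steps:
(-3221504 + 1986555)/(-1363180 + 2319536) = -1234949/956356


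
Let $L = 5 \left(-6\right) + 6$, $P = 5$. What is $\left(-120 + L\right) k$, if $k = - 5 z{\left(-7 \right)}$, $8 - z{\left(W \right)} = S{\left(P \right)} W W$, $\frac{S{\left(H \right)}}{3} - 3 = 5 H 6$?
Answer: $-16187760$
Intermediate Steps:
$S{\left(H \right)} = 9 + 90 H$ ($S{\left(H \right)} = 9 + 3 \cdot 5 H 6 = 9 + 3 \cdot 30 H = 9 + 90 H$)
$z{\left(W \right)} = 8 - 459 W^{2}$ ($z{\left(W \right)} = 8 - \left(9 + 90 \cdot 5\right) W W = 8 - \left(9 + 450\right) W W = 8 - 459 W W = 8 - 459 W^{2}$)
$L = -24$ ($L = -30 + 6 = -24$)
$k = 112415$ ($k = - 5 \left(8 - 459 \left(-7\right)^{2}\right) = - 5 \left(8 - 22491\right) = \left(-5\right) \left(-22483\right) = 112415$)
$\left(-120 + L\right) k = \left(-120 - 24\right) 112415 = \left(-144\right) 112415 = -16187760$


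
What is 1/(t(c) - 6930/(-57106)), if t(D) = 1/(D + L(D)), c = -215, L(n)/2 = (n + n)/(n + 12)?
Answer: 174520015/20350538 ≈ 8.5757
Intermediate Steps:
L(n) = 4*n/(12 + n) (L(n) = 2*((n + n)/(n + 12)) = 2*((2*n)/(12 + n)) = 2*(2*n/(12 + n)) = 4*n/(12 + n))
t(D) = 1/(D + 4*D/(12 + D))
1/(t(c) - 6930/(-57106)) = 1/((12 - 215)/((-215)*(16 - 215)) - 6930/(-57106)) = 1/(-1/215*(-203)/(-199) - 6930*(-1/57106)) = 1/(-1/215*(-1/199)*(-203) + 495/4079) = 1/(-203/42785 + 495/4079) = 1/(20350538/174520015) = 174520015/20350538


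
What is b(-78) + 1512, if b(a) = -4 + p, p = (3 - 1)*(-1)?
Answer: 1506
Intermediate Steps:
p = -2 (p = 2*(-1) = -2)
b(a) = -6 (b(a) = -4 - 2 = -6)
b(-78) + 1512 = -6 + 1512 = 1506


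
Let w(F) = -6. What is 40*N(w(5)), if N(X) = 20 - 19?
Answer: 40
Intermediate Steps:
N(X) = 1
40*N(w(5)) = 40*1 = 40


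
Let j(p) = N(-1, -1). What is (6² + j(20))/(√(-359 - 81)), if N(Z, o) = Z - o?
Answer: -9*I*√110/55 ≈ -1.7162*I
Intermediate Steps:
j(p) = 0 (j(p) = -1 - 1*(-1) = -1 + 1 = 0)
(6² + j(20))/(√(-359 - 81)) = (6² + 0)/(√(-359 - 81)) = (36 + 0)/(√(-440)) = 36/((2*I*√110)) = 36*(-I*√110/220) = -9*I*√110/55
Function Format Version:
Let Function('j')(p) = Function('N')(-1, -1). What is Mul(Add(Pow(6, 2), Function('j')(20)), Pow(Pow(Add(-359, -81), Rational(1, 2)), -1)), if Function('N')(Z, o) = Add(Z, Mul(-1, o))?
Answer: Mul(Rational(-9, 55), I, Pow(110, Rational(1, 2))) ≈ Mul(-1.7162, I)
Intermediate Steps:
Function('j')(p) = 0 (Function('j')(p) = Add(-1, Mul(-1, -1)) = Add(-1, 1) = 0)
Mul(Add(Pow(6, 2), Function('j')(20)), Pow(Pow(Add(-359, -81), Rational(1, 2)), -1)) = Mul(Add(Pow(6, 2), 0), Pow(Pow(Add(-359, -81), Rational(1, 2)), -1)) = Mul(Add(36, 0), Pow(Pow(-440, Rational(1, 2)), -1)) = Mul(36, Pow(Mul(2, I, Pow(110, Rational(1, 2))), -1)) = Mul(36, Mul(Rational(-1, 220), I, Pow(110, Rational(1, 2)))) = Mul(Rational(-9, 55), I, Pow(110, Rational(1, 2)))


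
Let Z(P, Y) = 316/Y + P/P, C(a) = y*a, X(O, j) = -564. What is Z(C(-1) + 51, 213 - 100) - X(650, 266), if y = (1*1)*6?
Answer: 64161/113 ≈ 567.80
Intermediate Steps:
y = 6 (y = 1*6 = 6)
C(a) = 6*a
Z(P, Y) = 1 + 316/Y (Z(P, Y) = 316/Y + 1 = 1 + 316/Y)
Z(C(-1) + 51, 213 - 100) - X(650, 266) = (316 + (213 - 100))/(213 - 100) - 1*(-564) = (316 + 113)/113 + 564 = (1/113)*429 + 564 = 429/113 + 564 = 64161/113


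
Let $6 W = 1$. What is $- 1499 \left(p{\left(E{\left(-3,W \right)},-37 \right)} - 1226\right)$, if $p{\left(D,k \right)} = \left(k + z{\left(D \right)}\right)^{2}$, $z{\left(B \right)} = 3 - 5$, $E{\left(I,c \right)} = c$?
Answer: $-442205$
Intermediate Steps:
$W = \frac{1}{6}$ ($W = \frac{1}{6} \cdot 1 = \frac{1}{6} \approx 0.16667$)
$z{\left(B \right)} = -2$
$p{\left(D,k \right)} = \left(-2 + k\right)^{2}$ ($p{\left(D,k \right)} = \left(k - 2\right)^{2} = \left(-2 + k\right)^{2}$)
$- 1499 \left(p{\left(E{\left(-3,W \right)},-37 \right)} - 1226\right) = - 1499 \left(\left(-2 - 37\right)^{2} - 1226\right) = - 1499 \left(\left(-39\right)^{2} - 1226\right) = - 1499 \left(1521 - 1226\right) = \left(-1499\right) 295 = -442205$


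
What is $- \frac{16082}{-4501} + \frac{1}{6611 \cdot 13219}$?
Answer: $\frac{1405418994839}{393346031309} \approx 3.573$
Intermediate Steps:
$- \frac{16082}{-4501} + \frac{1}{6611 \cdot 13219} = \left(-16082\right) \left(- \frac{1}{4501}\right) + \frac{1}{6611} \cdot \frac{1}{13219} = \frac{16082}{4501} + \frac{1}{87390809} = \frac{1405418994839}{393346031309}$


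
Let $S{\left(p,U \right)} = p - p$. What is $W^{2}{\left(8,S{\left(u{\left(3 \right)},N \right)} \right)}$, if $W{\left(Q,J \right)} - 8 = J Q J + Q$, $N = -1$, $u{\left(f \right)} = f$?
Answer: $256$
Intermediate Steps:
$S{\left(p,U \right)} = 0$
$W{\left(Q,J \right)} = 8 + Q + Q J^{2}$ ($W{\left(Q,J \right)} = 8 + \left(J Q J + Q\right) = 8 + \left(Q J^{2} + Q\right) = 8 + \left(Q + Q J^{2}\right) = 8 + Q + Q J^{2}$)
$W^{2}{\left(8,S{\left(u{\left(3 \right)},N \right)} \right)} = \left(8 + 8 + 8 \cdot 0^{2}\right)^{2} = \left(8 + 8 + 8 \cdot 0\right)^{2} = \left(8 + 8 + 0\right)^{2} = 16^{2} = 256$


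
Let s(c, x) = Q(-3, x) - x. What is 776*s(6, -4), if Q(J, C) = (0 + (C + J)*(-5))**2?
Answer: 953704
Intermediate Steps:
Q(J, C) = (-5*C - 5*J)**2 (Q(J, C) = (0 + (-5*C - 5*J))**2 = (-5*C - 5*J)**2)
s(c, x) = -x + 25*(-3 + x)**2 (s(c, x) = 25*(x - 3)**2 - x = 25*(-3 + x)**2 - x = -x + 25*(-3 + x)**2)
776*s(6, -4) = 776*(-1*(-4) + 25*(-3 - 4)**2) = 776*(4 + 25*(-7)**2) = 776*(4 + 25*49) = 776*(4 + 1225) = 776*1229 = 953704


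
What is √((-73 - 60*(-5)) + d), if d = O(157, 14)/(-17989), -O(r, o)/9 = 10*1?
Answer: √73459754477/17989 ≈ 15.067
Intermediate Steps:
O(r, o) = -90
d = 90/17989 (d = -90/(-17989) = -90*(-1/17989) = 90/17989 ≈ 0.0050031)
√((-73 - 60*(-5)) + d) = √((-73 - 60*(-5)) + 90/17989) = √((-73 + 300) + 90/17989) = √(227 + 90/17989) = √(4083593/17989) = √73459754477/17989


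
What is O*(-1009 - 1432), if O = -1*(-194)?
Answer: -473554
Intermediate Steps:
O = 194
O*(-1009 - 1432) = 194*(-1009 - 1432) = 194*(-2441) = -473554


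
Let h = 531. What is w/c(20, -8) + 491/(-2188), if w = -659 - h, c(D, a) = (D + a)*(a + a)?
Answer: 313681/52512 ≈ 5.9735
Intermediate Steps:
c(D, a) = 2*a*(D + a) (c(D, a) = (D + a)*(2*a) = 2*a*(D + a))
w = -1190 (w = -659 - 1*531 = -659 - 531 = -1190)
w/c(20, -8) + 491/(-2188) = -1190*(-1/(16*(20 - 8))) + 491/(-2188) = -1190/(2*(-8)*12) + 491*(-1/2188) = -1190/(-192) - 491/2188 = -1190*(-1/192) - 491/2188 = 595/96 - 491/2188 = 313681/52512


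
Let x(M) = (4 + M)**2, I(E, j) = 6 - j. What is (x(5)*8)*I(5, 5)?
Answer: 648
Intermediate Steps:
(x(5)*8)*I(5, 5) = ((4 + 5)**2*8)*(6 - 1*5) = (9**2*8)*(6 - 5) = (81*8)*1 = 648*1 = 648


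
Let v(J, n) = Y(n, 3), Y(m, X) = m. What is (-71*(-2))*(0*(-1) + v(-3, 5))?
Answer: 710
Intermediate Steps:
v(J, n) = n
(-71*(-2))*(0*(-1) + v(-3, 5)) = (-71*(-2))*(0*(-1) + 5) = 142*(0 + 5) = 142*5 = 710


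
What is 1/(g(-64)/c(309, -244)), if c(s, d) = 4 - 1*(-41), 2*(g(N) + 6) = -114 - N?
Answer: -45/31 ≈ -1.4516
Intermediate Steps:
g(N) = -63 - N/2 (g(N) = -6 + (-114 - N)/2 = -6 + (-57 - N/2) = -63 - N/2)
c(s, d) = 45 (c(s, d) = 4 + 41 = 45)
1/(g(-64)/c(309, -244)) = 1/((-63 - 1/2*(-64))/45) = 1/((-63 + 32)*(1/45)) = 1/(-31*1/45) = 1/(-31/45) = -45/31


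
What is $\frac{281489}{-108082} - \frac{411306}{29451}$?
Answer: $- \frac{1352433529}{81618538} \approx -16.57$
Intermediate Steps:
$\frac{281489}{-108082} - \frac{411306}{29451} = 281489 \left(- \frac{1}{108082}\right) - \frac{137102}{9817} = - \frac{21653}{8314} - \frac{137102}{9817} = - \frac{1352433529}{81618538}$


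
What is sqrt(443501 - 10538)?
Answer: 3*sqrt(48107) ≈ 658.00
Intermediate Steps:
sqrt(443501 - 10538) = sqrt(432963) = 3*sqrt(48107)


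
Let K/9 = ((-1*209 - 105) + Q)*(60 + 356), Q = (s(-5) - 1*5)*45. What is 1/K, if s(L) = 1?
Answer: -1/1849536 ≈ -5.4068e-7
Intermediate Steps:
Q = -180 (Q = (1 - 1*5)*45 = (1 - 5)*45 = -4*45 = -180)
K = -1849536 (K = 9*(((-1*209 - 105) - 180)*(60 + 356)) = 9*(((-209 - 105) - 180)*416) = 9*((-314 - 180)*416) = 9*(-494*416) = 9*(-205504) = -1849536)
1/K = 1/(-1849536) = -1/1849536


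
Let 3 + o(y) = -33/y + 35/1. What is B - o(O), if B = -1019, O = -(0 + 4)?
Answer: -4237/4 ≈ -1059.3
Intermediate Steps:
O = -4 (O = -1*4 = -4)
o(y) = 32 - 33/y (o(y) = -3 + (-33/y + 35/1) = -3 + (-33/y + 35*1) = -3 + (-33/y + 35) = -3 + (35 - 33/y) = 32 - 33/y)
B - o(O) = -1019 - (32 - 33/(-4)) = -1019 - (32 - 33*(-1/4)) = -1019 - (32 + 33/4) = -1019 - 1*161/4 = -1019 - 161/4 = -4237/4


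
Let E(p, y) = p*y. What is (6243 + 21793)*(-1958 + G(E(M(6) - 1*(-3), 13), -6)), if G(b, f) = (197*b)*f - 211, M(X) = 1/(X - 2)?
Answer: -1460913906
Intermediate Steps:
M(X) = 1/(-2 + X)
G(b, f) = -211 + 197*b*f (G(b, f) = 197*b*f - 211 = -211 + 197*b*f)
(6243 + 21793)*(-1958 + G(E(M(6) - 1*(-3), 13), -6)) = (6243 + 21793)*(-1958 + (-211 + 197*((1/(-2 + 6) - 1*(-3))*13)*(-6))) = 28036*(-1958 + (-211 + 197*((1/4 + 3)*13)*(-6))) = 28036*(-1958 + (-211 + 197*((¼ + 3)*13)*(-6))) = 28036*(-1958 + (-211 + 197*((13/4)*13)*(-6))) = 28036*(-1958 + (-211 + 197*(169/4)*(-6))) = 28036*(-1958 + (-211 - 99879/2)) = 28036*(-1958 - 100301/2) = 28036*(-104217/2) = -1460913906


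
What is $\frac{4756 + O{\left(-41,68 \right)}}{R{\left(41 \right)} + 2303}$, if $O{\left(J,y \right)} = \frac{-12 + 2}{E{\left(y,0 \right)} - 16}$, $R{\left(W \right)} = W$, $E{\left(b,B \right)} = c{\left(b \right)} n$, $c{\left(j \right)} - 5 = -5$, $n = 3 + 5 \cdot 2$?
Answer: $\frac{38053}{18752} \approx 2.0293$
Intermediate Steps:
$n = 13$ ($n = 3 + 10 = 13$)
$c{\left(j \right)} = 0$ ($c{\left(j \right)} = 5 - 5 = 0$)
$E{\left(b,B \right)} = 0$ ($E{\left(b,B \right)} = 0 \cdot 13 = 0$)
$O{\left(J,y \right)} = \frac{5}{8}$ ($O{\left(J,y \right)} = \frac{-12 + 2}{0 - 16} = - \frac{10}{-16} = \left(-10\right) \left(- \frac{1}{16}\right) = \frac{5}{8}$)
$\frac{4756 + O{\left(-41,68 \right)}}{R{\left(41 \right)} + 2303} = \frac{4756 + \frac{5}{8}}{41 + 2303} = \frac{38053}{8 \cdot 2344} = \frac{38053}{8} \cdot \frac{1}{2344} = \frac{38053}{18752}$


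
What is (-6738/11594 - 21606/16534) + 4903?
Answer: 234879909983/47923799 ≈ 4901.1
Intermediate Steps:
(-6738/11594 - 21606/16534) + 4903 = (-6738*1/11594 - 21606*1/16534) + 4903 = (-3369/5797 - 10803/8267) + 4903 = -90476514/47923799 + 4903 = 234879909983/47923799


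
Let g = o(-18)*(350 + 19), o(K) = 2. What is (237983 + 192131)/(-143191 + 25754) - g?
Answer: -87098620/117437 ≈ -741.66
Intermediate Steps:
g = 738 (g = 2*(350 + 19) = 2*369 = 738)
(237983 + 192131)/(-143191 + 25754) - g = (237983 + 192131)/(-143191 + 25754) - 1*738 = 430114/(-117437) - 738 = 430114*(-1/117437) - 738 = -430114/117437 - 738 = -87098620/117437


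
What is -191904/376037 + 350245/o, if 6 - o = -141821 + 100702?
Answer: 3537515059/441843475 ≈ 8.0063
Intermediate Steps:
o = 41125 (o = 6 - (-141821 + 100702) = 6 - 1*(-41119) = 6 + 41119 = 41125)
-191904/376037 + 350245/o = -191904/376037 + 350245/41125 = -191904*1/376037 + 350245*(1/41125) = -191904/376037 + 10007/1175 = 3537515059/441843475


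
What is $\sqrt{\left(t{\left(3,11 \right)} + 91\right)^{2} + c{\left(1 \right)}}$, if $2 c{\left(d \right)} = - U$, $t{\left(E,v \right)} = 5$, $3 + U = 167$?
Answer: $\sqrt{9134} \approx 95.572$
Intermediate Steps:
$U = 164$ ($U = -3 + 167 = 164$)
$c{\left(d \right)} = -82$ ($c{\left(d \right)} = \frac{\left(-1\right) 164}{2} = \frac{1}{2} \left(-164\right) = -82$)
$\sqrt{\left(t{\left(3,11 \right)} + 91\right)^{2} + c{\left(1 \right)}} = \sqrt{\left(5 + 91\right)^{2} - 82} = \sqrt{96^{2} - 82} = \sqrt{9216 - 82} = \sqrt{9134}$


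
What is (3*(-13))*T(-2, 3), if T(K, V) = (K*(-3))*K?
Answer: 468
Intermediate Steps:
T(K, V) = -3*K**2 (T(K, V) = (-3*K)*K = -3*K**2)
(3*(-13))*T(-2, 3) = (3*(-13))*(-3*(-2)**2) = -(-117)*4 = -39*(-12) = 468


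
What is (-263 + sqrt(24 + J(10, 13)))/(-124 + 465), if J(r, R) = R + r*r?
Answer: -263/341 + sqrt(137)/341 ≈ -0.73694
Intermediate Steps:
J(r, R) = R + r**2
(-263 + sqrt(24 + J(10, 13)))/(-124 + 465) = (-263 + sqrt(24 + (13 + 10**2)))/(-124 + 465) = (-263 + sqrt(24 + (13 + 100)))/341 = (-263 + sqrt(24 + 113))*(1/341) = (-263 + sqrt(137))*(1/341) = -263/341 + sqrt(137)/341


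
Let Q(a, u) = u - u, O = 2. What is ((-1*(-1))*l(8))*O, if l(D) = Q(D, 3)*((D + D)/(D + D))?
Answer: 0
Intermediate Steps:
Q(a, u) = 0
l(D) = 0 (l(D) = 0*((D + D)/(D + D)) = 0*((2*D)/((2*D))) = 0*((2*D)*(1/(2*D))) = 0*1 = 0)
((-1*(-1))*l(8))*O = (-1*(-1)*0)*2 = (1*0)*2 = 0*2 = 0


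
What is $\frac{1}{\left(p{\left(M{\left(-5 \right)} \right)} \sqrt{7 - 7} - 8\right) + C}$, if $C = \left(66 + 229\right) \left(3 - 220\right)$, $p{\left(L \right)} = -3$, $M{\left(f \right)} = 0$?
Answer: $- \frac{1}{64023} \approx -1.5619 \cdot 10^{-5}$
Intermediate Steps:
$C = -64015$ ($C = 295 \left(-217\right) = -64015$)
$\frac{1}{\left(p{\left(M{\left(-5 \right)} \right)} \sqrt{7 - 7} - 8\right) + C} = \frac{1}{\left(- 3 \sqrt{7 - 7} - 8\right) - 64015} = \frac{1}{\left(- 3 \sqrt{0} - 8\right) - 64015} = \frac{1}{\left(\left(-3\right) 0 - 8\right) - 64015} = \frac{1}{\left(0 - 8\right) - 64015} = \frac{1}{-8 - 64015} = \frac{1}{-64023} = - \frac{1}{64023}$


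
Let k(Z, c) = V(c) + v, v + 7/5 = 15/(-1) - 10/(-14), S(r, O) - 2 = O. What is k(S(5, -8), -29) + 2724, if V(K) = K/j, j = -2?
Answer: 190597/70 ≈ 2722.8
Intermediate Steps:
S(r, O) = 2 + O
V(K) = -K/2 (V(K) = K/(-2) = K*(-1/2) = -K/2)
v = -549/35 (v = -7/5 + (15/(-1) - 10/(-14)) = -7/5 + (15*(-1) - 10*(-1/14)) = -7/5 + (-15 + 5/7) = -7/5 - 100/7 = -549/35 ≈ -15.686)
k(Z, c) = -549/35 - c/2 (k(Z, c) = -c/2 - 549/35 = -549/35 - c/2)
k(S(5, -8), -29) + 2724 = (-549/35 - 1/2*(-29)) + 2724 = (-549/35 + 29/2) + 2724 = -83/70 + 2724 = 190597/70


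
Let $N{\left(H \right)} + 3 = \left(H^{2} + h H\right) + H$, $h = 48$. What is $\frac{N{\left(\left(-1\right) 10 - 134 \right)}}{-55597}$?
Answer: $- \frac{13677}{55597} \approx -0.246$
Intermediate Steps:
$N{\left(H \right)} = -3 + H^{2} + 49 H$ ($N{\left(H \right)} = -3 + \left(\left(H^{2} + 48 H\right) + H\right) = -3 + \left(H^{2} + 49 H\right) = -3 + H^{2} + 49 H$)
$\frac{N{\left(\left(-1\right) 10 - 134 \right)}}{-55597} = \frac{-3 + \left(\left(-1\right) 10 - 134\right)^{2} + 49 \left(\left(-1\right) 10 - 134\right)}{-55597} = \left(-3 + \left(-10 - 134\right)^{2} + 49 \left(-10 - 134\right)\right) \left(- \frac{1}{55597}\right) = \left(-3 + \left(-144\right)^{2} + 49 \left(-144\right)\right) \left(- \frac{1}{55597}\right) = \left(-3 + 20736 - 7056\right) \left(- \frac{1}{55597}\right) = 13677 \left(- \frac{1}{55597}\right) = - \frac{13677}{55597}$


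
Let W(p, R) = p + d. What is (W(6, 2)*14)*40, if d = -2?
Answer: 2240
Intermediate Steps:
W(p, R) = -2 + p (W(p, R) = p - 2 = -2 + p)
(W(6, 2)*14)*40 = ((-2 + 6)*14)*40 = (4*14)*40 = 56*40 = 2240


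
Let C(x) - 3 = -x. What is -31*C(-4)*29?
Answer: -6293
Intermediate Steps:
C(x) = 3 - x
-31*C(-4)*29 = -31*(3 - 1*(-4))*29 = -31*(3 + 4)*29 = -31*7*29 = -217*29 = -6293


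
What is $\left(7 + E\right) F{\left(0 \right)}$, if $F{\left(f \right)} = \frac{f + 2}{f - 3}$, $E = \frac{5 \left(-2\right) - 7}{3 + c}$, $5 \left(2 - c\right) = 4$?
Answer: $- \frac{124}{63} \approx -1.9683$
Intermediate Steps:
$c = \frac{6}{5}$ ($c = 2 - \frac{4}{5} = \frac{6}{5} \approx 1.2$)
$E = - \frac{85}{21}$ ($E = \frac{5 \left(-2\right) - 7}{3 + \frac{6}{5}} = \frac{-10 - 7}{\frac{21}{5}} = \left(-17\right) \frac{5}{21} = - \frac{85}{21} \approx -4.0476$)
$F{\left(f \right)} = \frac{2 + f}{-3 + f}$
$\left(7 + E\right) F{\left(0 \right)} = \left(7 - \frac{85}{21}\right) \frac{2 + 0}{-3 + 0} = \frac{62 \frac{1}{-3} \cdot 2}{21} = \frac{62 \left(\left(- \frac{1}{3}\right) 2\right)}{21} = \frac{62}{21} \left(- \frac{2}{3}\right) = - \frac{124}{63}$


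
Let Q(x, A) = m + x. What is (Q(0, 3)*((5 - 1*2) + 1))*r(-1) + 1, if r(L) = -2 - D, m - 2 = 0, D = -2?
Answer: 1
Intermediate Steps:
m = 2 (m = 2 + 0 = 2)
Q(x, A) = 2 + x
r(L) = 0 (r(L) = -2 - 1*(-2) = -2 + 2 = 0)
(Q(0, 3)*((5 - 1*2) + 1))*r(-1) + 1 = ((2 + 0)*((5 - 1*2) + 1))*0 + 1 = (2*((5 - 2) + 1))*0 + 1 = (2*(3 + 1))*0 + 1 = (2*4)*0 + 1 = 8*0 + 1 = 0 + 1 = 1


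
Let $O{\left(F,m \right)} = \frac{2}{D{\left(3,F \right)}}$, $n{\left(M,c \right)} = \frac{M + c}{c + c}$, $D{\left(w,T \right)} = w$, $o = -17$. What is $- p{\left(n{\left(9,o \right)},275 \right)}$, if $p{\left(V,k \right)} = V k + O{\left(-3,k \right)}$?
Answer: $- \frac{3334}{51} \approx -65.373$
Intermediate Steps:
$n{\left(M,c \right)} = \frac{M + c}{2 c}$
$O{\left(F,m \right)} = \frac{2}{3}$
$p{\left(V,k \right)} = \frac{2}{3} + V k$ ($p{\left(V,k \right)} = V k + \frac{2}{3} = \frac{2}{3} + V k$)
$- p{\left(n{\left(9,o \right)},275 \right)} = - (\frac{2}{3} + \frac{9 - 17}{2 \left(-17\right)} 275) = - (\frac{2}{3} + \frac{1}{2} \left(- \frac{1}{17}\right) \left(-8\right) 275) = - (\frac{2}{3} + \frac{4}{17} \cdot 275) = - (\frac{2}{3} + \frac{1100}{17}) = \left(-1\right) \frac{3334}{51} = - \frac{3334}{51}$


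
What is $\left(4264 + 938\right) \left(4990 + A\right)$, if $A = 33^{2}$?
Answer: $31622958$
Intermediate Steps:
$A = 1089$
$\left(4264 + 938\right) \left(4990 + A\right) = \left(4264 + 938\right) \left(4990 + 1089\right) = 5202 \cdot 6079 = 31622958$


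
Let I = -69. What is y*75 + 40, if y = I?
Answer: -5135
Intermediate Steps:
y = -69
y*75 + 40 = -69*75 + 40 = -5175 + 40 = -5135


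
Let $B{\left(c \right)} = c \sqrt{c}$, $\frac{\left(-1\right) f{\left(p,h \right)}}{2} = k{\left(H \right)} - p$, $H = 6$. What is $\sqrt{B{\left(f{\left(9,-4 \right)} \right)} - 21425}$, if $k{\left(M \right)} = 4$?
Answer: $\sqrt{-21425 + 10 \sqrt{10}} \approx 146.26 i$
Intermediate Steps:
$f{\left(p,h \right)} = -8 + 2 p$ ($f{\left(p,h \right)} = - 2 \left(4 - p\right) = -8 + 2 p$)
$B{\left(c \right)} = c^{\frac{3}{2}}$
$\sqrt{B{\left(f{\left(9,-4 \right)} \right)} - 21425} = \sqrt{\left(-8 + 2 \cdot 9\right)^{\frac{3}{2}} - 21425} = \sqrt{\left(-8 + 18\right)^{\frac{3}{2}} - 21425} = \sqrt{10^{\frac{3}{2}} - 21425} = \sqrt{10 \sqrt{10} - 21425} = \sqrt{-21425 + 10 \sqrt{10}}$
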